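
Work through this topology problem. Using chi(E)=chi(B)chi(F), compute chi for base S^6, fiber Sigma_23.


chi(S^6) = 2 (n even), chi(Sigma_23) = 2 - 2*23 = -44.
chi(E) = 2 * (-44) = -88

-88


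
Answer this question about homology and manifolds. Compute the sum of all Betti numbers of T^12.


b_k(T^12) = C(12,k), so the sum over k is sum_k C(12,k) = 2^12.
Total = 2^12 = 4096

4096


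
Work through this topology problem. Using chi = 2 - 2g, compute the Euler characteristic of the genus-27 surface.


For a closed orientable surface of genus g: chi = 2 - 2g.
Here g = 27.
chi = 2 - 2*27 = 2 - 54 = -52

-52


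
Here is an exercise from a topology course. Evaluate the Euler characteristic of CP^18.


CP^18 has one cell in each even dimension 0, 2, ..., 2*18 (18+1 cells total).
All cells are even-dimensional, so chi = number of cells.
chi = 18 + 1 = 19

19


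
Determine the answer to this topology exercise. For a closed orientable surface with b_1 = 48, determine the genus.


For a closed orientable surface: b_1 = 2g.
48 = 2g
g = 48 / 2 = 24

24


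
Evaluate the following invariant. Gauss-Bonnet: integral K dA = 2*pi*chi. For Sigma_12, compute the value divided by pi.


Gauss-Bonnet: integral K dA = 2*pi*chi(M).
chi(Sigma_12) = 2 - 2*12 = -22.
(integral K dA)/pi = 2*chi = 2*(-22) = -44

-44


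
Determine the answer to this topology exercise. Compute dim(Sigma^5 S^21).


Each suspension raises dimension by 1: Sigma S^n = S^{n+1}.
Sigma^5 S^21 = S^{21+5} = S^26

26


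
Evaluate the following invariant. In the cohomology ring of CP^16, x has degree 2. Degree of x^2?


|x| = 2 in H^*(CP^n).
|x^2| = 2 * |x| = 2 * 2 = 4

4


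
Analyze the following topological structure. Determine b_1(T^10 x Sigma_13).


pi_1(A x B) = pi_1(A) x pi_1(B); rank of abelianization = b_1.
b_1(T^10) = 10, b_1(Sigma_13) = 2*13 = 26.
b_1(product) = 10 + 26 = 36

36


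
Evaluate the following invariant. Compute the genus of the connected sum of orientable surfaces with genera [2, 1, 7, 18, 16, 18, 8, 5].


Genus is additive under connected sum of orientable surfaces.
g = 2 + 1 + 7 + 18 + 16 + 18 + 8 + 5 = 75

75


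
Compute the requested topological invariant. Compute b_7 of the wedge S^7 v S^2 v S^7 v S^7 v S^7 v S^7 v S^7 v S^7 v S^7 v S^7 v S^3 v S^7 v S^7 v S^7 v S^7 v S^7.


For a wedge of spheres, H_k (k>0) is free on one generator per sphere of dimension k.
Spheres of dimension 7: count = 14.
b_7 = 14

14


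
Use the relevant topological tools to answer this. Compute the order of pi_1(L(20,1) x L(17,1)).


pi_1(X x Y) = pi_1(X) x pi_1(Y).
pi_1(L(20,1)) = Z/20, pi_1(L(17,1)) = Z/17.
|Z/20 x Z/17| = 20 * 17 = 340

340


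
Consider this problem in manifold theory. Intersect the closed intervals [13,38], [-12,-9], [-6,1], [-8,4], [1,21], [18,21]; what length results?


Intersection = [max(a_i), min(b_i)] = [18, -9].
Since 18 > -9, the intersection is empty.
Length = 0

0


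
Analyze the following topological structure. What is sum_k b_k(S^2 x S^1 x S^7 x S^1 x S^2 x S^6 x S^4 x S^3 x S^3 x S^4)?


Total Betti number is multiplicative under products.
Each S^d (d>=1) has total Betti number 2.
There are 10 sphere factors.
Total = 2^10 = 1024

1024


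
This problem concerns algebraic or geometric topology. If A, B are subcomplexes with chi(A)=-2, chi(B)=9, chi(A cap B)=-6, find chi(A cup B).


chi(A cup B) = chi(A) + chi(B) - chi(A cap B)
= -2 + (9) - (-6)
= 13

13


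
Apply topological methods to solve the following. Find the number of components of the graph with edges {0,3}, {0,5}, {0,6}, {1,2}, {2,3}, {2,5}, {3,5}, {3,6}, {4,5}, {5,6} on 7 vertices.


Run DFS/union-find over 7 vertices.
V = 7, E = 10.
Number of components = 1

1


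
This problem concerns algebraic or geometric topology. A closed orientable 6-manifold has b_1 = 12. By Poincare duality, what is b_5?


Poincare duality for closed orientable n-manifolds: b_k = b_{n-k}.
Here n = 6, so b_5 = b_1 = 12

12


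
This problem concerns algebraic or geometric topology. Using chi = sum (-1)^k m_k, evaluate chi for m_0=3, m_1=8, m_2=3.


Morse theory: chi(M) = sum_k (-1)^k m_k where m_k = #(index-k critical points).
= (3) + (-8) + (3) = -2

-2


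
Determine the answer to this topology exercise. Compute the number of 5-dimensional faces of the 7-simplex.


Delta^7 has 7+1 vertices. A 5-face is a choice of 5+1 vertices.
f_5 = C(7+1, 5+1) = C(8,6) = 28

28


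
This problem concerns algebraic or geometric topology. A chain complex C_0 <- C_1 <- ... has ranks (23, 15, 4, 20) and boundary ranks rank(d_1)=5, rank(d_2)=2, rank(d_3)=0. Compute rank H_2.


rank H_k = rank(ker d_k) - rank(im d_{k+1}).
rank(ker d_2) = rank(C_2) - rank(d_2) = 4 - 2 = 2.
rank(im d_{2+1}) = 0.
rank H_2 = 2 - 0 = 2

2


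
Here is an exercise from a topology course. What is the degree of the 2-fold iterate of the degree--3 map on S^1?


deg(f) = -3. Degree is multiplicative: deg(f^2) = (deg f)^2.
deg(f^2) = (-3)^2 = 9

9


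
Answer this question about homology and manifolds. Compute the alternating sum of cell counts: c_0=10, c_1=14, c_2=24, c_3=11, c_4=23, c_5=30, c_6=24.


chi = sum_k (-1)^k c_k.
= (-1)^0*10 + (-1)^1*14 + (-1)^2*24 + (-1)^3*11 + (-1)^4*23 + (-1)^5*30 + (-1)^6*24
= (10) + (-14) + (24) + (-11) + (23) + (-30) + (24)
= 26

26


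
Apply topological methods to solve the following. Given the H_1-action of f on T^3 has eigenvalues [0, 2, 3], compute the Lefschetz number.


For a torus self-map: L(f) = det(I - A) where A acts on H_1.
L(f) = (1-0) * (1-2) * (1-3) = 1 * -1 * -2 = 2

2


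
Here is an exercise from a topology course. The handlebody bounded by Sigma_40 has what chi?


A genus-g handlebody deformation retracts to a wedge of g circles.
chi(vee_g S^1) = 1 - g.
chi(H_40) = 1 - 40 = -39

-39


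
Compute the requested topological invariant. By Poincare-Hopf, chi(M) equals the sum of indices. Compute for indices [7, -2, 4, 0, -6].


Poincare-Hopf: chi(M) = sum of indices of zeros.
chi = (7) + (-2) + (4) + (0) + (-6) = 3

3


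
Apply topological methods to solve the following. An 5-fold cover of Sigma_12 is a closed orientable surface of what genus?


For an n-sheeted cover: chi(E) = n * chi(B).
chi(Sigma_12) = 2 - 2*12 = -22.
chi(E) = 5 * (-22) = -110.
genus(E) = (2 - chi(E))/2 = (2 - (-110))/2 = 112/2 = 56

56


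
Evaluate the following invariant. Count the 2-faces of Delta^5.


Delta^5 has 5+1 vertices. A 2-face is a choice of 2+1 vertices.
f_2 = C(5+1, 2+1) = C(6,3) = 20

20


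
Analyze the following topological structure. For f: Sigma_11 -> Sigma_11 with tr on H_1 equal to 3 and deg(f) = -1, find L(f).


L(f) = tr(f_0*) - tr(f_1*) + tr(f_2*).
= 1 - (3) + (-1)
= -3

-3


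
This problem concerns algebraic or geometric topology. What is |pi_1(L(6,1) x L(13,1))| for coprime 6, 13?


pi_1(X x Y) = pi_1(X) x pi_1(Y).
pi_1(L(6,1)) = Z/6, pi_1(L(13,1)) = Z/13.
|Z/6 x Z/13| = 6 * 13 = 78

78


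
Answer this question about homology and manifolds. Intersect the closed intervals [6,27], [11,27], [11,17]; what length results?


Intersection = [max(a_i), min(b_i)] = [11, 17].
Length = 17 - 11 = 6

6


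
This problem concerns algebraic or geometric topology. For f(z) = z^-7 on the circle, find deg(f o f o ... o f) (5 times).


deg(f) = -7. Degree is multiplicative: deg(f^5) = (deg f)^5.
deg(f^5) = (-7)^5 = -16807

-16807


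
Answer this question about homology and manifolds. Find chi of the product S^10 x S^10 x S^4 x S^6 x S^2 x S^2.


chi is multiplicative: chi(X x Y) = chi(X) chi(Y).
Each even-dim sphere has chi = 2. There are 6 factors.
chi = 2^6 = 64

64


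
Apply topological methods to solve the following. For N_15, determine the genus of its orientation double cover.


chi(N_15) = 2 - 15 = -13.
Double cover: chi(Sigma_g) = 2 * chi(N_15) = 2*(-13) = -26.
2 - 2g = -26, so g = (2 - (-26))/2 = 28/2 = 14

14


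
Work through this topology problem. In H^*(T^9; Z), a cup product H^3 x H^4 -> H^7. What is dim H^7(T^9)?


Cup product: H^p x H^q -> H^{p+q}; here p+q = 3+4 = 7.
rank H^k(T^n) = C(n,k).
C(9,7) = 36

36


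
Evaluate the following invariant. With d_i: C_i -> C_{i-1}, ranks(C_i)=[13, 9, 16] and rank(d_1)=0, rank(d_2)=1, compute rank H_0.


rank H_k = rank(ker d_k) - rank(im d_{k+1}).
rank(ker d_0) = rank(C_0) - rank(d_0) = 13 - 0 = 13.
rank(im d_{0+1}) = 0.
rank H_0 = 13 - 0 = 13

13


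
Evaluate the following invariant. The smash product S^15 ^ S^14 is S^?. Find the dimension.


S^m ^ S^n = S^{m+n}.
k = 15 + 14 = 29

29


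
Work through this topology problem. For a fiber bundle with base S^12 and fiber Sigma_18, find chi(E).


chi(S^12) = 2 (n even), chi(Sigma_18) = 2 - 2*18 = -34.
chi(E) = 2 * (-34) = -68

-68


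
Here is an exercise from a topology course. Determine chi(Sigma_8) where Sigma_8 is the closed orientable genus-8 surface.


For a closed orientable surface of genus g: chi = 2 - 2g.
Here g = 8.
chi = 2 - 2*8 = 2 - 16 = -14

-14


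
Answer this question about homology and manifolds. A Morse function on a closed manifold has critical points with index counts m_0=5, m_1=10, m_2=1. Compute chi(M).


Morse theory: chi(M) = sum_k (-1)^k m_k where m_k = #(index-k critical points).
= (5) + (-10) + (1) = -4

-4


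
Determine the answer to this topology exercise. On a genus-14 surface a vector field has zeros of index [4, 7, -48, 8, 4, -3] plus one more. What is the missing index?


Poincare-Hopf: sum of indices = chi(M).
chi(Sigma_14) = 2 - 2*14 = -26.
Sum of known indices = -28.
x = chi - (sum known) = -26 - (-28) = 2

2


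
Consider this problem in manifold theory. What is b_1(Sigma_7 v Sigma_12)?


For a wedge: H_1(A v B) = H_1(A) + H_1(B).
b_1(Sigma_7) = 14, b_1(Sigma_12) = 24.
b_1 = 14 + 24 = 38

38


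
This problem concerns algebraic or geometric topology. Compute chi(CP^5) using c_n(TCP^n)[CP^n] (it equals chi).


For any closed oriented manifold, <e(TM),[M]> = chi(M).
chi(CP^5) = 5+1 = 6

6


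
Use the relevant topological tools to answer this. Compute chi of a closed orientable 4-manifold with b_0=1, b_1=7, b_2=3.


By Poincare duality b_k = b_{4-k}, so full Betti numbers: b_0=1, b_1=7, b_2=3, b_3=7, b_4=1.
chi = sum (-1)^k b_k = -9

-9


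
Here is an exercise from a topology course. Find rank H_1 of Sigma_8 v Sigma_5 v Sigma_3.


For a wedge X v Y: reduced H_k(X v Y) = H_k(X) + H_k(Y).
Each Sigma_g contributes b_1 = 2g.
b_1 = 16 + 10 + 6 = 32

32


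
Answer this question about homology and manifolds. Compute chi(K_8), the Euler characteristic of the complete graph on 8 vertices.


K_8: V = 8, E = C(8,2) = 28.
chi = V - E = 8 - 28 = -20

-20


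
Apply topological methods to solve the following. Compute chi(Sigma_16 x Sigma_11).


chi(Sigma_16) = 2 - 2*16 = -30
chi(Sigma_11) = 2 - 2*11 = -20
chi(product) = (-30) * (-20) = 600

600


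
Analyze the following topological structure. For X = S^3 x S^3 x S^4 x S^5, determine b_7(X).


Each S^d has Poincare polynomial 1 + t^d.
The product S^3 x S^3 x S^4 x S^5 has Poincare polynomial prod(1+t^d_i).
Expanding: b_0=1, b_3=2, b_4=1, b_5=1, b_6=1, b_7=2, b_8=2, b_9=1, b_10=1, b_11=1, b_12=2, b_15=1.
b_7 = 2

2


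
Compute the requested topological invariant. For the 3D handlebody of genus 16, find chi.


A genus-g handlebody deformation retracts to a wedge of g circles.
chi(vee_g S^1) = 1 - g.
chi(H_16) = 1 - 16 = -15

-15


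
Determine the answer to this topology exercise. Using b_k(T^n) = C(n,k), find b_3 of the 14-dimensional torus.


By the Kunneth formula, b_k(T^n) = C(n,k).
b_3(T^14) = C(14,3).
C(14,3) = 14!/(3!*11!) = 364

364


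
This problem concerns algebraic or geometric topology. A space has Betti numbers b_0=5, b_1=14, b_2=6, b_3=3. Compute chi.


chi = sum_k (-1)^k b_k.
= (5) + (-14) + (6) + (-3)
= -6

-6


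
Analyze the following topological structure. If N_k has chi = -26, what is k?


chi = 2 - k for closed non-orientable surfaces with k crosscaps.
-26 = 2 - k
k = 2 - (-26) = 28

28


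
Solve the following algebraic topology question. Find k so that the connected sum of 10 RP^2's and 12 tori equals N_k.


Since a >= 1, the sum is non-orientable; each T^2 can be replaced by RP^2 # RP^2 (since T^2#RP^2 = 3RP^2).
Total crosscaps k = 10 + 2*12 = 34.
Check via chi: chi = 10*1 + 12*0 - (10+12-1)*2 = -32 = 2 - k = -32. Consistent.

34


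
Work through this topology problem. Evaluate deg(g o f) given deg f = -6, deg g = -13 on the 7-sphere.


Degree is multiplicative under composition: deg(g o f) = deg(g) * deg(f).
= -13 * -6 = 78

78


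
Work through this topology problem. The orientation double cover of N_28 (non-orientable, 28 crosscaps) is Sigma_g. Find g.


chi(N_28) = 2 - 28 = -26.
Double cover: chi(Sigma_g) = 2 * chi(N_28) = 2*(-26) = -52.
2 - 2g = -52, so g = (2 - (-52))/2 = 54/2 = 27

27


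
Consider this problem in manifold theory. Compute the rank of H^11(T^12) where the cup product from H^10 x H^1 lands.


Cup product: H^p x H^q -> H^{p+q}; here p+q = 10+1 = 11.
rank H^k(T^n) = C(n,k).
C(12,11) = 12

12


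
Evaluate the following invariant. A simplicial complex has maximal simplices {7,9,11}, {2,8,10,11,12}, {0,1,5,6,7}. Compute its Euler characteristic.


Enumerate all faces; f-vector: f_0=11, f_1=23, f_2=21, f_3=10, f_4=2.
chi = sum (-1)^k f_k = 1

1


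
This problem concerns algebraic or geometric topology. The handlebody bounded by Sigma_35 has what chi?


A genus-g handlebody deformation retracts to a wedge of g circles.
chi(vee_g S^1) = 1 - g.
chi(H_35) = 1 - 35 = -34

-34


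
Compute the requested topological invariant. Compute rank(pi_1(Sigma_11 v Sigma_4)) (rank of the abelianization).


For a wedge: H_1(A v B) = H_1(A) + H_1(B).
b_1(Sigma_11) = 22, b_1(Sigma_4) = 8.
b_1 = 22 + 8 = 30

30


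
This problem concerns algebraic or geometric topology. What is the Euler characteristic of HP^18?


HP^18 has one cell in each dimension 0, 4, ..., 4*18 (18+1 cells, all even-dim).
chi = 18 + 1 = 19

19


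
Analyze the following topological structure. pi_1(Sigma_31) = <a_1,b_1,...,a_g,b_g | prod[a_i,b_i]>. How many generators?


Standard presentation: pi_1(Sigma_g) = <a_1,b_1,...,a_g,b_g | [a_1,b_1]...[a_g,b_g] = 1>.
Number of generators = 2g = 2*31 = 62

62


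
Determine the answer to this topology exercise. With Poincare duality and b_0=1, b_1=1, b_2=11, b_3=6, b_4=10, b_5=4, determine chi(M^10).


By Poincare duality b_k = b_{10-k}, so full Betti numbers: b_0=1, b_1=1, b_2=11, b_3=6, b_4=10, b_5=4, b_6=10, b_7=6, b_8=11, b_9=1, b_10=1.
chi = sum (-1)^k b_k = 26

26


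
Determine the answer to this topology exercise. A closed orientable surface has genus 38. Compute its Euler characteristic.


For a closed orientable surface of genus g: chi = 2 - 2g.
Here g = 38.
chi = 2 - 2*38 = 2 - 76 = -74

-74


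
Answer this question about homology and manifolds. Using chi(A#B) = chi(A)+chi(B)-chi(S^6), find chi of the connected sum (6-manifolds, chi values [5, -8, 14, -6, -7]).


For n-manifolds: chi(A#B) = chi(A) + chi(B) - chi(S^6).
chi(S^6) = 1 + (-1)^6 = 2.
chi(#) = (sum chi_i) - (5-1)*chi(S^6) = -2 - 4*2 = -10

-10


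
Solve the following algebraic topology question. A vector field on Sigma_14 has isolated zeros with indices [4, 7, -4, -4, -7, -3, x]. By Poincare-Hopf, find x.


Poincare-Hopf: sum of indices = chi(M).
chi(Sigma_14) = 2 - 2*14 = -26.
Sum of known indices = -7.
x = chi - (sum known) = -26 - (-7) = -19

-19


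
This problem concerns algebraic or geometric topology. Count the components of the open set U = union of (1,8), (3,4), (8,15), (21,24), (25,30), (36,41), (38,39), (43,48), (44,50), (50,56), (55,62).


Sort and merge overlapping open intervals.
Merged: (1,8), (8,15), (21,24), (25,30), (36,41), (43,50), (50,62).
Number of components = 7

7


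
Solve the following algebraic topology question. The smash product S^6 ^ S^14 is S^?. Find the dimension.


S^m ^ S^n = S^{m+n}.
k = 6 + 14 = 20

20


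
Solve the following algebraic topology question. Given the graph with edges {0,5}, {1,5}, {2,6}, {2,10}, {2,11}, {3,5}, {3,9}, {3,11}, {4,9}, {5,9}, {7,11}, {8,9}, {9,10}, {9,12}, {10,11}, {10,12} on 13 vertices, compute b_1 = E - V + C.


b_1 = E - V + (number of components).
E = 16, V = 13, components = 1.
b_1 = 16 - 13 + 1 = 4

4


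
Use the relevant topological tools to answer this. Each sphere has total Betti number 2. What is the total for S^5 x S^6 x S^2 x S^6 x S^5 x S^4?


Total Betti number is multiplicative under products.
Each S^d (d>=1) has total Betti number 2.
There are 6 sphere factors.
Total = 2^6 = 64

64


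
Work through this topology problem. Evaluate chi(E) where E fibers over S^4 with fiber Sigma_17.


chi(S^4) = 2 (n even), chi(Sigma_17) = 2 - 2*17 = -32.
chi(E) = 2 * (-32) = -64

-64


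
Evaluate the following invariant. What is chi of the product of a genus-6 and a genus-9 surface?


chi(Sigma_6) = 2 - 2*6 = -10
chi(Sigma_9) = 2 - 2*9 = -16
chi(product) = (-10) * (-16) = 160

160


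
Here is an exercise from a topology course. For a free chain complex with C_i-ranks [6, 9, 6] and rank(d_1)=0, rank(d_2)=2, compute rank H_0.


rank H_k = rank(ker d_k) - rank(im d_{k+1}).
rank(ker d_0) = rank(C_0) - rank(d_0) = 6 - 0 = 6.
rank(im d_{0+1}) = 0.
rank H_0 = 6 - 0 = 6

6


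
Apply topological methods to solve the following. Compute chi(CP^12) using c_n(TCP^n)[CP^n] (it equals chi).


For any closed oriented manifold, <e(TM),[M]> = chi(M).
chi(CP^12) = 12+1 = 13

13


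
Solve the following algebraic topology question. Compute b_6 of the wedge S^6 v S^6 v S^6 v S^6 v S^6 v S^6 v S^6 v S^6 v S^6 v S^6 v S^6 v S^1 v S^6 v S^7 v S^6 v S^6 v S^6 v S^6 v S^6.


For a wedge of spheres, H_k (k>0) is free on one generator per sphere of dimension k.
Spheres of dimension 6: count = 17.
b_6 = 17

17


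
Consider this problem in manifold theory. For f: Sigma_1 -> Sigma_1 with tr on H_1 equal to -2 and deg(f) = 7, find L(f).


L(f) = tr(f_0*) - tr(f_1*) + tr(f_2*).
= 1 - (-2) + (7)
= 10

10


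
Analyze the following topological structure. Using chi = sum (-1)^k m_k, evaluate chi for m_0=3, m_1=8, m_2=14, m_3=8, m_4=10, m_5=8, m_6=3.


Morse theory: chi(M) = sum_k (-1)^k m_k where m_k = #(index-k critical points).
= (3) + (-8) + (14) + (-8) + (10) + (-8) + (3) = 6

6


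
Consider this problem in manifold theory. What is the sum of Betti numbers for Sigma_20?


For Sigma_20: b_0 = 1, b_1 = 2g = 40, b_2 = 1.
Total = 1 + 40 + 1 = 42

42


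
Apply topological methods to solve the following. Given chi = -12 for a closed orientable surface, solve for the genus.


chi = 2 - 2g for closed orientable surfaces.
-12 = 2 - 2g
2g = 2 - (-12) = 14
g = 7

7


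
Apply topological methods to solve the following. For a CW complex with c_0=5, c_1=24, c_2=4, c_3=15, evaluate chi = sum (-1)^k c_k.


chi = sum_k (-1)^k c_k.
= (-1)^0*5 + (-1)^1*24 + (-1)^2*4 + (-1)^3*15
= (5) + (-24) + (4) + (-15)
= -30

-30


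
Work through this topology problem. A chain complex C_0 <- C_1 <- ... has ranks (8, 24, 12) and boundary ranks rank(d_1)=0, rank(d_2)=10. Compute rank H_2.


rank H_k = rank(ker d_k) - rank(im d_{k+1}).
rank(ker d_2) = rank(C_2) - rank(d_2) = 12 - 10 = 2.
rank(im d_{2+1}) = 0.
rank H_2 = 2 - 0 = 2

2


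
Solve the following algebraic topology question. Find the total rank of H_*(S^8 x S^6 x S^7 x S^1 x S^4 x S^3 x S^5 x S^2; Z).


Total Betti number is multiplicative under products.
Each S^d (d>=1) has total Betti number 2.
There are 8 sphere factors.
Total = 2^8 = 256

256


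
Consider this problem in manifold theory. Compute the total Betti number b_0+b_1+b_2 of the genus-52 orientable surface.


For Sigma_52: b_0 = 1, b_1 = 2g = 104, b_2 = 1.
Total = 1 + 104 + 1 = 106

106


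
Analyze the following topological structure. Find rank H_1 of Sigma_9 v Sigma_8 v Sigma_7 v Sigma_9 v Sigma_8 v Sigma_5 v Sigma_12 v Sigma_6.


For a wedge X v Y: reduced H_k(X v Y) = H_k(X) + H_k(Y).
Each Sigma_g contributes b_1 = 2g.
b_1 = 18 + 16 + 14 + 18 + 16 + 10 + 24 + 12 = 128

128


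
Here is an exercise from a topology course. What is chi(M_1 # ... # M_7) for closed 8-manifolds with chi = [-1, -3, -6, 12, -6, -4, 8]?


For n-manifolds: chi(A#B) = chi(A) + chi(B) - chi(S^8).
chi(S^8) = 1 + (-1)^8 = 2.
chi(#) = (sum chi_i) - (7-1)*chi(S^8) = 0 - 6*2 = -12

-12


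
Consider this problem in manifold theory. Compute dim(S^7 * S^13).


Join of spheres: S^m * S^n = S^{m+n+1}.
dim = 7 + 13 + 1 = 21

21


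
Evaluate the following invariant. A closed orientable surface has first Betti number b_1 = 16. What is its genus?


For a closed orientable surface: b_1 = 2g.
16 = 2g
g = 16 / 2 = 8

8


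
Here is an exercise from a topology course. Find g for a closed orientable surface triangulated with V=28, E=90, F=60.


chi = V - E + F = 28 - 90 + 60 = -2
For orientable closed surface: chi = 2 - 2g, so g = (2 - chi)/2.
g = (2 - (-2)) / 2 = 4 / 2 = 2

2


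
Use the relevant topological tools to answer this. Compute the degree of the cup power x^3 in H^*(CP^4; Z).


|x| = 2 in H^*(CP^n).
|x^3| = 3 * |x| = 3 * 2 = 6

6


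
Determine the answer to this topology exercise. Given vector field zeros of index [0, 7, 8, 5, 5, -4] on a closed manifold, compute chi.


Poincare-Hopf: chi(M) = sum of indices of zeros.
chi = (0) + (7) + (8) + (5) + (5) + (-4) = 21

21


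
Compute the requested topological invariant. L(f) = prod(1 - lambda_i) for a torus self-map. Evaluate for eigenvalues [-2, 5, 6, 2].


For a torus self-map: L(f) = det(I - A) where A acts on H_1.
L(f) = (1--2) * (1-5) * (1-6) * (1-2) = 3 * -4 * -5 * -1 = -60

-60


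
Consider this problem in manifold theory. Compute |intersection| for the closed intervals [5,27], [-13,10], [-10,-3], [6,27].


Intersection = [max(a_i), min(b_i)] = [6, -3].
Since 6 > -3, the intersection is empty.
Length = 0

0


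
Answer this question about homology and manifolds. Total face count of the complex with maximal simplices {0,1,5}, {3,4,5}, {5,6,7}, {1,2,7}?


Each maximal simplex on m vertices has 2^m - 1 nonempty faces.
Take the union (dedupe shared faces).
Total distinct faces = 24

24


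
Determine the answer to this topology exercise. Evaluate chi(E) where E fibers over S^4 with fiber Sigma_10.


chi(S^4) = 2 (n even), chi(Sigma_10) = 2 - 2*10 = -18.
chi(E) = 2 * (-18) = -36

-36


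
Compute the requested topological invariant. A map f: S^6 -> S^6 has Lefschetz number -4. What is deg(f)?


L(f) = 1 + (-1)^6 deg(f) on S^6.
-4 = 1 + (-1)^6 * deg(f)
(-1)^6 * deg(f) = -5
deg(f) = -5

-5


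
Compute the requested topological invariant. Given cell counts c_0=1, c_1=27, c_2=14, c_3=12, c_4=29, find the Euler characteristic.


chi = sum_k (-1)^k c_k.
= (-1)^0*1 + (-1)^1*27 + (-1)^2*14 + (-1)^3*12 + (-1)^4*29
= (1) + (-27) + (14) + (-12) + (29)
= 5

5


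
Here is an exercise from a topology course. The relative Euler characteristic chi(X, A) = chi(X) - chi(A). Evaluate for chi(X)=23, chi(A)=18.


Relative Euler characteristic: chi(X, A) = chi(X) - chi(A).
= 23 - (18) = 5

5


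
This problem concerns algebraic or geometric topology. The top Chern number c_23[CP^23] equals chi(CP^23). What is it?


For any closed oriented manifold, <e(TM),[M]> = chi(M).
chi(CP^23) = 23+1 = 24

24


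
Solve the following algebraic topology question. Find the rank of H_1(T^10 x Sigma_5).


pi_1(A x B) = pi_1(A) x pi_1(B); rank of abelianization = b_1.
b_1(T^10) = 10, b_1(Sigma_5) = 2*5 = 10.
b_1(product) = 10 + 10 = 20

20


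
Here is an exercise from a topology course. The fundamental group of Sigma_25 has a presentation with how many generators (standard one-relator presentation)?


Standard presentation: pi_1(Sigma_g) = <a_1,b_1,...,a_g,b_g | [a_1,b_1]...[a_g,b_g] = 1>.
Number of generators = 2g = 2*25 = 50

50


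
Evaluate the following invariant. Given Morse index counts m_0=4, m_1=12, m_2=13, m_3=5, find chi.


Morse theory: chi(M) = sum_k (-1)^k m_k where m_k = #(index-k critical points).
= (4) + (-12) + (13) + (-5) = 0

0


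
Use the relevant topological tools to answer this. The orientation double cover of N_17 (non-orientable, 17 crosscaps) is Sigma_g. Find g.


chi(N_17) = 2 - 17 = -15.
Double cover: chi(Sigma_g) = 2 * chi(N_17) = 2*(-15) = -30.
2 - 2g = -30, so g = (2 - (-30))/2 = 32/2 = 16

16


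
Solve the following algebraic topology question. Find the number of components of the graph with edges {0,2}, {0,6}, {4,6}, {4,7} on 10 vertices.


Run DFS/union-find over 10 vertices.
V = 10, E = 4.
Number of components = 6

6


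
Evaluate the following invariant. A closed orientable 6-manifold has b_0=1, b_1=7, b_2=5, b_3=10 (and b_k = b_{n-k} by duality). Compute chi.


By Poincare duality b_k = b_{6-k}, so full Betti numbers: b_0=1, b_1=7, b_2=5, b_3=10, b_4=5, b_5=7, b_6=1.
chi = sum (-1)^k b_k = -12

-12


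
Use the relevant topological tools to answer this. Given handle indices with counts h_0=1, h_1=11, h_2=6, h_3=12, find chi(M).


Handles of index k contribute (-1)^k to chi (same as CW cells).
chi = (1) + (-11) + (6) + (-12) = -16

-16


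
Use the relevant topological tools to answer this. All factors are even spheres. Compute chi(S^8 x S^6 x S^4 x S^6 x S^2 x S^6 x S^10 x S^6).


chi is multiplicative: chi(X x Y) = chi(X) chi(Y).
Each even-dim sphere has chi = 2. There are 8 factors.
chi = 2^8 = 256

256


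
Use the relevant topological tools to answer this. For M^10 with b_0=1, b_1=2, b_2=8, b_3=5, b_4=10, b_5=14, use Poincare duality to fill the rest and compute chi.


By Poincare duality b_k = b_{10-k}, so full Betti numbers: b_0=1, b_1=2, b_2=8, b_3=5, b_4=10, b_5=14, b_6=10, b_7=5, b_8=8, b_9=2, b_10=1.
chi = sum (-1)^k b_k = 10

10


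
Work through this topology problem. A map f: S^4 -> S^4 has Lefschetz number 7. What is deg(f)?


L(f) = 1 + (-1)^4 deg(f) on S^4.
7 = 1 + (-1)^4 * deg(f)
(-1)^4 * deg(f) = 6
deg(f) = 6

6


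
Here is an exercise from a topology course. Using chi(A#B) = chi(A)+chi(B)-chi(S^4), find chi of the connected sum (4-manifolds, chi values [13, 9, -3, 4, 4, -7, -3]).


For n-manifolds: chi(A#B) = chi(A) + chi(B) - chi(S^4).
chi(S^4) = 1 + (-1)^4 = 2.
chi(#) = (sum chi_i) - (7-1)*chi(S^4) = 17 - 6*2 = 5

5


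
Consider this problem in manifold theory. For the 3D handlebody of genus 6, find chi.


A genus-g handlebody deformation retracts to a wedge of g circles.
chi(vee_g S^1) = 1 - g.
chi(H_6) = 1 - 6 = -5

-5


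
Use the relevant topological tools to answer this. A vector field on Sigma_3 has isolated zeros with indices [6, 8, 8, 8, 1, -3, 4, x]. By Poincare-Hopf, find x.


Poincare-Hopf: sum of indices = chi(M).
chi(Sigma_3) = 2 - 2*3 = -4.
Sum of known indices = 32.
x = chi - (sum known) = -4 - (32) = -36

-36


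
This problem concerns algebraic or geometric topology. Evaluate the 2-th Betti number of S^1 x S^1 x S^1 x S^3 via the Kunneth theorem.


Each S^d has Poincare polynomial 1 + t^d.
The product S^1 x S^1 x S^1 x S^3 has Poincare polynomial prod(1+t^d_i).
Expanding: b_0=1, b_1=3, b_2=3, b_3=2, b_4=3, b_5=3, b_6=1.
b_2 = 3

3


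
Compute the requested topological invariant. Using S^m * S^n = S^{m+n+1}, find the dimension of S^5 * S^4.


Join of spheres: S^m * S^n = S^{m+n+1}.
dim = 5 + 4 + 1 = 10

10


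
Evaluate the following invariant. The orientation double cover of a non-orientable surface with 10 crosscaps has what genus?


chi(N_10) = 2 - 10 = -8.
Double cover: chi(Sigma_g) = 2 * chi(N_10) = 2*(-8) = -16.
2 - 2g = -16, so g = (2 - (-16))/2 = 18/2 = 9

9


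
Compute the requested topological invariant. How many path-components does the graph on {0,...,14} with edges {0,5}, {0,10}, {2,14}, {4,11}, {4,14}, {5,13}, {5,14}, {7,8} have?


Run DFS/union-find over 15 vertices.
V = 15, E = 8.
Number of components = 7

7


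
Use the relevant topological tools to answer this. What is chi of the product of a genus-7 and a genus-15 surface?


chi(Sigma_7) = 2 - 2*7 = -12
chi(Sigma_15) = 2 - 2*15 = -28
chi(product) = (-12) * (-28) = 336

336


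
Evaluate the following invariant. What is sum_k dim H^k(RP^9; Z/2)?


H^k(RP^9; Z/2) = Z/2 for each 0 <= k <= 9.
Total dimension = 9 + 1 = 10

10


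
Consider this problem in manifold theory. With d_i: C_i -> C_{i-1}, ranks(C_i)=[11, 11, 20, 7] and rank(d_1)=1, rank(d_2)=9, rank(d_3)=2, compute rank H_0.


rank H_k = rank(ker d_k) - rank(im d_{k+1}).
rank(ker d_0) = rank(C_0) - rank(d_0) = 11 - 0 = 11.
rank(im d_{0+1}) = 1.
rank H_0 = 11 - 1 = 10

10


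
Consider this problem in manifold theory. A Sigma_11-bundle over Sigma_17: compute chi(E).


For a fiber bundle F -> E -> B (with CW structure): chi(E) = chi(B) * chi(F).
chi(Sigma_17) = -32, chi(Sigma_11) = -20.
chi(E) = (-32) * (-20) = 640

640


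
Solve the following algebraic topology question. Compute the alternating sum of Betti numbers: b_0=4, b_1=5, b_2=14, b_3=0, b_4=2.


chi = sum_k (-1)^k b_k.
= (4) + (-5) + (14) + (0) + (2)
= 15

15


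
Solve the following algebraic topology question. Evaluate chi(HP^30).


HP^30 has one cell in each dimension 0, 4, ..., 4*30 (30+1 cells, all even-dim).
chi = 30 + 1 = 31

31


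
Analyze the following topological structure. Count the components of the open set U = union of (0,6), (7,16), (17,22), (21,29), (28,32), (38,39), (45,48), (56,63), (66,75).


Sort and merge overlapping open intervals.
Merged: (0,6), (7,16), (17,32), (38,39), (45,48), (56,63), (66,75).
Number of components = 7

7


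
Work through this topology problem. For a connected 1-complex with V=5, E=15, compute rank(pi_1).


For a connected graph: rank(pi_1) = b_1 = E - V + 1 = 1 - chi.
chi = V - E = 5 - 15 = -10.
rank = 1 - (-10) = 15 - 5 + 1 = 11

11


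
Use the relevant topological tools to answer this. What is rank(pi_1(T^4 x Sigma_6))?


pi_1(A x B) = pi_1(A) x pi_1(B); rank of abelianization = b_1.
b_1(T^4) = 4, b_1(Sigma_6) = 2*6 = 12.
b_1(product) = 4 + 12 = 16

16


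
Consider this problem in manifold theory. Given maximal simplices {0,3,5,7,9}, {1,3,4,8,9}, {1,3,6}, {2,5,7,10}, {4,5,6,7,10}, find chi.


Enumerate all faces; f-vector: f_0=11, f_1=33, f_2=34, f_3=16, f_4=3.
chi = sum (-1)^k f_k = -1

-1


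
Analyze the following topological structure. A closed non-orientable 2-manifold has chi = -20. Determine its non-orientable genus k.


chi = 2 - k for closed non-orientable surfaces with k crosscaps.
-20 = 2 - k
k = 2 - (-20) = 22

22


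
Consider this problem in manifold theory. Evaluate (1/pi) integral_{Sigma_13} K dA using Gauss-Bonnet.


Gauss-Bonnet: integral K dA = 2*pi*chi(M).
chi(Sigma_13) = 2 - 2*13 = -24.
(integral K dA)/pi = 2*chi = 2*(-24) = -48

-48


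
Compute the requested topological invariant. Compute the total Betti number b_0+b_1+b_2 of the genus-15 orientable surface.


For Sigma_15: b_0 = 1, b_1 = 2g = 30, b_2 = 1.
Total = 1 + 30 + 1 = 32

32


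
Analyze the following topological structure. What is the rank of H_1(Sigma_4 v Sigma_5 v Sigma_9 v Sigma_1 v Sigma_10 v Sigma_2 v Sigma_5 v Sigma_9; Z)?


For a wedge X v Y: reduced H_k(X v Y) = H_k(X) + H_k(Y).
Each Sigma_g contributes b_1 = 2g.
b_1 = 8 + 10 + 18 + 2 + 20 + 4 + 10 + 18 = 90

90


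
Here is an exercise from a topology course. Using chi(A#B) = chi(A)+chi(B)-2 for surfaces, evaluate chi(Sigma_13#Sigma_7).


chi(Sigma_13) = 2 - 2*13 = -24
chi(Sigma_7) = 2 - 2*7 = -12
For surfaces: chi(A#B) = chi(A) + chi(B) - 2.
chi = -24 + -12 - 2 = -38

-38


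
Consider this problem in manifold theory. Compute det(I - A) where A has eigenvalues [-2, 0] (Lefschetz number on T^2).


For a torus self-map: L(f) = det(I - A) where A acts on H_1.
L(f) = (1--2) * (1-0) = 3 * 1 = 3

3


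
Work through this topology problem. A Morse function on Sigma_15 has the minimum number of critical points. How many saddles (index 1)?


A perfect Morse function has m_k = b_k.
For Sigma_15: b_0=1, b_1=2g=30, b_2=1.
Saddles m_1 = 2g = 30

30


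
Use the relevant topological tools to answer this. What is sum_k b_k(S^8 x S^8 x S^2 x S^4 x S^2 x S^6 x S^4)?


Total Betti number is multiplicative under products.
Each S^d (d>=1) has total Betti number 2.
There are 7 sphere factors.
Total = 2^7 = 128

128


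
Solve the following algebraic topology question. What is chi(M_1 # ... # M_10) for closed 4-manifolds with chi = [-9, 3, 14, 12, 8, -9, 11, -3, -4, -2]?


For n-manifolds: chi(A#B) = chi(A) + chi(B) - chi(S^4).
chi(S^4) = 1 + (-1)^4 = 2.
chi(#) = (sum chi_i) - (10-1)*chi(S^4) = 21 - 9*2 = 3

3


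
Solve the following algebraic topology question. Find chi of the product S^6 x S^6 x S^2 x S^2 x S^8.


chi is multiplicative: chi(X x Y) = chi(X) chi(Y).
Each even-dim sphere has chi = 2. There are 5 factors.
chi = 2^5 = 32

32


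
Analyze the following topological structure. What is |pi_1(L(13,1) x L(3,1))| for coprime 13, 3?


pi_1(X x Y) = pi_1(X) x pi_1(Y).
pi_1(L(13,1)) = Z/13, pi_1(L(3,1)) = Z/3.
|Z/13 x Z/3| = 13 * 3 = 39

39


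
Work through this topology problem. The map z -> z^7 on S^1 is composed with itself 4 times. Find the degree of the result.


deg(f) = 7. Degree is multiplicative: deg(f^4) = (deg f)^4.
deg(f^4) = (7)^4 = 2401

2401


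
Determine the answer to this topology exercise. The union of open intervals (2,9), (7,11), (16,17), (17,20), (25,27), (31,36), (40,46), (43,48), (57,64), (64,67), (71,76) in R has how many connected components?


Sort and merge overlapping open intervals.
Merged: (2,11), (16,17), (17,20), (25,27), (31,36), (40,48), (57,64), (64,67), (71,76).
Number of components = 9

9


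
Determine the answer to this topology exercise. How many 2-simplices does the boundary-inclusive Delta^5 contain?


Delta^5 has 5+1 vertices. A 2-face is a choice of 2+1 vertices.
f_2 = C(5+1, 2+1) = C(6,3) = 20

20


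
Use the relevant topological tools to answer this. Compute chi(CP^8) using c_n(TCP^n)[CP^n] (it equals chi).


For any closed oriented manifold, <e(TM),[M]> = chi(M).
chi(CP^8) = 8+1 = 9

9


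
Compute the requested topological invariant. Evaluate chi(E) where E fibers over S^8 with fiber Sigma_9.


chi(S^8) = 2 (n even), chi(Sigma_9) = 2 - 2*9 = -16.
chi(E) = 2 * (-16) = -32

-32


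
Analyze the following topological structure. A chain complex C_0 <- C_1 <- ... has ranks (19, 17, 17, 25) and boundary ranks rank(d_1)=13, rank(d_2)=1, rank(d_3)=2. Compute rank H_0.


rank H_k = rank(ker d_k) - rank(im d_{k+1}).
rank(ker d_0) = rank(C_0) - rank(d_0) = 19 - 0 = 19.
rank(im d_{0+1}) = 13.
rank H_0 = 19 - 13 = 6

6


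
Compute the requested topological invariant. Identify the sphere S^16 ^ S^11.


S^m ^ S^n = S^{m+n}.
k = 16 + 11 = 27

27


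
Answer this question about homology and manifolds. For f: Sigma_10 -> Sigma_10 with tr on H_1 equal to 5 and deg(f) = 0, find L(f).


L(f) = tr(f_0*) - tr(f_1*) + tr(f_2*).
= 1 - (5) + (0)
= -4

-4


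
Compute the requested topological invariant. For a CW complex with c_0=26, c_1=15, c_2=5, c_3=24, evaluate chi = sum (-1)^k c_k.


chi = sum_k (-1)^k c_k.
= (-1)^0*26 + (-1)^1*15 + (-1)^2*5 + (-1)^3*24
= (26) + (-15) + (5) + (-24)
= -8

-8


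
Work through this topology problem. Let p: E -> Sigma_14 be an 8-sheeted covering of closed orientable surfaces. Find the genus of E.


For an n-sheeted cover: chi(E) = n * chi(B).
chi(Sigma_14) = 2 - 2*14 = -26.
chi(E) = 8 * (-26) = -208.
genus(E) = (2 - chi(E))/2 = (2 - (-208))/2 = 210/2 = 105

105


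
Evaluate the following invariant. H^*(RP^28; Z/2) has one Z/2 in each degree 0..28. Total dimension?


H^k(RP^28; Z/2) = Z/2 for each 0 <= k <= 28.
Total dimension = 28 + 1 = 29

29


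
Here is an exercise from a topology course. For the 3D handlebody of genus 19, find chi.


A genus-g handlebody deformation retracts to a wedge of g circles.
chi(vee_g S^1) = 1 - g.
chi(H_19) = 1 - 19 = -18

-18


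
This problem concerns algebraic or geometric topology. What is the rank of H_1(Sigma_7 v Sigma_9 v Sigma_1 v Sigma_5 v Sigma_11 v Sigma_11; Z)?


For a wedge X v Y: reduced H_k(X v Y) = H_k(X) + H_k(Y).
Each Sigma_g contributes b_1 = 2g.
b_1 = 14 + 18 + 2 + 10 + 22 + 22 = 88

88


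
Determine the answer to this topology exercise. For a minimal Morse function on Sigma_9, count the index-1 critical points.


A perfect Morse function has m_k = b_k.
For Sigma_9: b_0=1, b_1=2g=18, b_2=1.
Saddles m_1 = 2g = 18

18


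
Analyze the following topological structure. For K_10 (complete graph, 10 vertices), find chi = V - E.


K_10: V = 10, E = C(10,2) = 45.
chi = V - E = 10 - 45 = -35

-35


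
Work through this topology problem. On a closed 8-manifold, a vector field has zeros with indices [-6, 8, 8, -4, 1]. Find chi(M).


Poincare-Hopf: chi(M) = sum of indices of zeros.
chi = (-6) + (8) + (8) + (-4) + (1) = 7

7


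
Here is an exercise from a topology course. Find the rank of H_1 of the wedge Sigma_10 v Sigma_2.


For a wedge: H_1(A v B) = H_1(A) + H_1(B).
b_1(Sigma_10) = 20, b_1(Sigma_2) = 4.
b_1 = 20 + 4 = 24

24


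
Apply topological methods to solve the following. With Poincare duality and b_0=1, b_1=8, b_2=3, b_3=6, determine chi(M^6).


By Poincare duality b_k = b_{6-k}, so full Betti numbers: b_0=1, b_1=8, b_2=3, b_3=6, b_4=3, b_5=8, b_6=1.
chi = sum (-1)^k b_k = -14

-14


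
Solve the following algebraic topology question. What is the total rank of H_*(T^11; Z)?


b_k(T^11) = C(11,k), so the sum over k is sum_k C(11,k) = 2^11.
Total = 2^11 = 2048

2048


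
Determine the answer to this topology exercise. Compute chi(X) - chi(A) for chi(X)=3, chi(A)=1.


Relative Euler characteristic: chi(X, A) = chi(X) - chi(A).
= 3 - (1) = 2

2


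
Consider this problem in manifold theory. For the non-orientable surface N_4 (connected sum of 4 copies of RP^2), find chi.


For a non-orientable closed surface with k crosscaps: chi = 2 - k.
Here k = 4.
chi = 2 - 4 = -2

-2


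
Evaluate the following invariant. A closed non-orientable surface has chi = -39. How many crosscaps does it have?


chi = 2 - k for closed non-orientable surfaces with k crosscaps.
-39 = 2 - k
k = 2 - (-39) = 41

41


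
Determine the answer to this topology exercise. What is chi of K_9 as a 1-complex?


K_9: V = 9, E = C(9,2) = 36.
chi = V - E = 9 - 36 = -27

-27


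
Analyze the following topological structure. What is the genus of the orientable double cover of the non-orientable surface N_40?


chi(N_40) = 2 - 40 = -38.
Double cover: chi(Sigma_g) = 2 * chi(N_40) = 2*(-38) = -76.
2 - 2g = -76, so g = (2 - (-76))/2 = 78/2 = 39

39


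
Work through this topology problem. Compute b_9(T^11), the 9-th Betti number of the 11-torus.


By the Kunneth formula, b_k(T^n) = C(n,k).
b_9(T^11) = C(11,9).
C(11,9) = 11!/(9!*2!) = 55

55


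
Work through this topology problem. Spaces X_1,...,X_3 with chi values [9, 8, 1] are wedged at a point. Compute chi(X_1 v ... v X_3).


chi(A v B) = chi(A) + chi(B) - 1 (one point identified).
For 3 spaces: chi = (sum chi_i) - (3 - 1).
sum = 18; chi = 18 - 2 = 16

16


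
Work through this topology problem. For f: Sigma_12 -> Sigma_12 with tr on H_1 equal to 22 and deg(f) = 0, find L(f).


L(f) = tr(f_0*) - tr(f_1*) + tr(f_2*).
= 1 - (22) + (0)
= -21

-21


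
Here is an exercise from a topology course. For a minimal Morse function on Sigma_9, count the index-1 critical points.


A perfect Morse function has m_k = b_k.
For Sigma_9: b_0=1, b_1=2g=18, b_2=1.
Saddles m_1 = 2g = 18

18
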